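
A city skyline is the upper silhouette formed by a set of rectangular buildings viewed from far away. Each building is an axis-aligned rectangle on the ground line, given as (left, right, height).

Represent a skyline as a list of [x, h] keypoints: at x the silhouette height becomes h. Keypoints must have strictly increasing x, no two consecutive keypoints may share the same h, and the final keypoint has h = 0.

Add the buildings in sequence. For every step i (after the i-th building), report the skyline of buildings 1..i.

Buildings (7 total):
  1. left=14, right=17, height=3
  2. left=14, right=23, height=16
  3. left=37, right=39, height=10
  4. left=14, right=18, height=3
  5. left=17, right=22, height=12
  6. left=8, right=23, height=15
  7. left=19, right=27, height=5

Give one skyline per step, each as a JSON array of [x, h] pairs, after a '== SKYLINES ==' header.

== SKYLINES ==
[[14,3],[17,0]]
[[14,16],[23,0]]
[[14,16],[23,0],[37,10],[39,0]]
[[14,16],[23,0],[37,10],[39,0]]
[[14,16],[23,0],[37,10],[39,0]]
[[8,15],[14,16],[23,0],[37,10],[39,0]]
[[8,15],[14,16],[23,5],[27,0],[37,10],[39,0]]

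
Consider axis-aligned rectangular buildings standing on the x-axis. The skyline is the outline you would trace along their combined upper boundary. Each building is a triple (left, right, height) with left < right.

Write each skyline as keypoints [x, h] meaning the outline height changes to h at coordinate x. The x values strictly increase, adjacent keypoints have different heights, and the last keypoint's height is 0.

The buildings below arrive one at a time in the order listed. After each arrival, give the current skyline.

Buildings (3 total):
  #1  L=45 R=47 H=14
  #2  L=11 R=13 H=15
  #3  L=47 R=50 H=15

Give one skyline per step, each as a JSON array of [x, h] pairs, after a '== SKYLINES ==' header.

== SKYLINES ==
[[45,14],[47,0]]
[[11,15],[13,0],[45,14],[47,0]]
[[11,15],[13,0],[45,14],[47,15],[50,0]]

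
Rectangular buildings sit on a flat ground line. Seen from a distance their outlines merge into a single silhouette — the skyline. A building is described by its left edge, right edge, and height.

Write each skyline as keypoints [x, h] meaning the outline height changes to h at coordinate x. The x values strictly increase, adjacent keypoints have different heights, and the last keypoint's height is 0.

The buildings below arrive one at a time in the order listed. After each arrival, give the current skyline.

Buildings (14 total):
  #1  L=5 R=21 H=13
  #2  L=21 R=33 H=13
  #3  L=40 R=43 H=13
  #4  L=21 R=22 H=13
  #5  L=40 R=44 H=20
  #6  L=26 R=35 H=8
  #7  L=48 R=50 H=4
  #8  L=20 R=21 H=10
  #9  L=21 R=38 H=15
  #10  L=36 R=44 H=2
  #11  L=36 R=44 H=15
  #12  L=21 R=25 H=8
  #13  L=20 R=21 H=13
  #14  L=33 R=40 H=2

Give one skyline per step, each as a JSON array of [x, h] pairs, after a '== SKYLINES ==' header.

== SKYLINES ==
[[5,13],[21,0]]
[[5,13],[33,0]]
[[5,13],[33,0],[40,13],[43,0]]
[[5,13],[33,0],[40,13],[43,0]]
[[5,13],[33,0],[40,20],[44,0]]
[[5,13],[33,8],[35,0],[40,20],[44,0]]
[[5,13],[33,8],[35,0],[40,20],[44,0],[48,4],[50,0]]
[[5,13],[33,8],[35,0],[40,20],[44,0],[48,4],[50,0]]
[[5,13],[21,15],[38,0],[40,20],[44,0],[48,4],[50,0]]
[[5,13],[21,15],[38,2],[40,20],[44,0],[48,4],[50,0]]
[[5,13],[21,15],[40,20],[44,0],[48,4],[50,0]]
[[5,13],[21,15],[40,20],[44,0],[48,4],[50,0]]
[[5,13],[21,15],[40,20],[44,0],[48,4],[50,0]]
[[5,13],[21,15],[40,20],[44,0],[48,4],[50,0]]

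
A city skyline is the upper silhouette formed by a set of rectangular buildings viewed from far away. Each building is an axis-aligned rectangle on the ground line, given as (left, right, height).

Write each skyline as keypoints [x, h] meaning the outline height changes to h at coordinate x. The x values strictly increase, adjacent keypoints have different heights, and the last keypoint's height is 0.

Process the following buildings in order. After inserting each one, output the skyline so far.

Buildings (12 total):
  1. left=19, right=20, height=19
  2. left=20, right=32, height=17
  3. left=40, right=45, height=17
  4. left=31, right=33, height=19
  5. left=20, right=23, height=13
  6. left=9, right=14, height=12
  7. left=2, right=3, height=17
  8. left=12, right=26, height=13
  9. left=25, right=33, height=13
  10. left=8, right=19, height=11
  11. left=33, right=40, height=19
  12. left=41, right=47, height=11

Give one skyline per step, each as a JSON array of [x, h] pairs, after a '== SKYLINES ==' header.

== SKYLINES ==
[[19,19],[20,0]]
[[19,19],[20,17],[32,0]]
[[19,19],[20,17],[32,0],[40,17],[45,0]]
[[19,19],[20,17],[31,19],[33,0],[40,17],[45,0]]
[[19,19],[20,17],[31,19],[33,0],[40,17],[45,0]]
[[9,12],[14,0],[19,19],[20,17],[31,19],[33,0],[40,17],[45,0]]
[[2,17],[3,0],[9,12],[14,0],[19,19],[20,17],[31,19],[33,0],[40,17],[45,0]]
[[2,17],[3,0],[9,12],[12,13],[19,19],[20,17],[31,19],[33,0],[40,17],[45,0]]
[[2,17],[3,0],[9,12],[12,13],[19,19],[20,17],[31,19],[33,0],[40,17],[45,0]]
[[2,17],[3,0],[8,11],[9,12],[12,13],[19,19],[20,17],[31,19],[33,0],[40,17],[45,0]]
[[2,17],[3,0],[8,11],[9,12],[12,13],[19,19],[20,17],[31,19],[40,17],[45,0]]
[[2,17],[3,0],[8,11],[9,12],[12,13],[19,19],[20,17],[31,19],[40,17],[45,11],[47,0]]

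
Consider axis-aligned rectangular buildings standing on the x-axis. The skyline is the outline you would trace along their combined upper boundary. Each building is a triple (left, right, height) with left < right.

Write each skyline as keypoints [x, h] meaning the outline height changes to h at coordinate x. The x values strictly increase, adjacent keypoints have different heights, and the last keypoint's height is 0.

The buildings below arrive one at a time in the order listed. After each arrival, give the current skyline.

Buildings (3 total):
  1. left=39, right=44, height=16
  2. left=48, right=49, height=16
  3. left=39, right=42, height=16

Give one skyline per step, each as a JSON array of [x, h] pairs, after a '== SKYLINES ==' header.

== SKYLINES ==
[[39,16],[44,0]]
[[39,16],[44,0],[48,16],[49,0]]
[[39,16],[44,0],[48,16],[49,0]]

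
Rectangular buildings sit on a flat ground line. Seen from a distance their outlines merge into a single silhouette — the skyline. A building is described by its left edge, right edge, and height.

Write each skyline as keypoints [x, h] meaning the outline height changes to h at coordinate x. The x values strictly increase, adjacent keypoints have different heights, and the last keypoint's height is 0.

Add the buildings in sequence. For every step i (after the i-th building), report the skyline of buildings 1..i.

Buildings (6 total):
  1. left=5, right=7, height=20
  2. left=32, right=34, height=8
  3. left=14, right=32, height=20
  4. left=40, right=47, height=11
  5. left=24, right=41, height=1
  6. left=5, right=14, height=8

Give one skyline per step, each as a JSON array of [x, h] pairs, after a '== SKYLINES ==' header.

== SKYLINES ==
[[5,20],[7,0]]
[[5,20],[7,0],[32,8],[34,0]]
[[5,20],[7,0],[14,20],[32,8],[34,0]]
[[5,20],[7,0],[14,20],[32,8],[34,0],[40,11],[47,0]]
[[5,20],[7,0],[14,20],[32,8],[34,1],[40,11],[47,0]]
[[5,20],[7,8],[14,20],[32,8],[34,1],[40,11],[47,0]]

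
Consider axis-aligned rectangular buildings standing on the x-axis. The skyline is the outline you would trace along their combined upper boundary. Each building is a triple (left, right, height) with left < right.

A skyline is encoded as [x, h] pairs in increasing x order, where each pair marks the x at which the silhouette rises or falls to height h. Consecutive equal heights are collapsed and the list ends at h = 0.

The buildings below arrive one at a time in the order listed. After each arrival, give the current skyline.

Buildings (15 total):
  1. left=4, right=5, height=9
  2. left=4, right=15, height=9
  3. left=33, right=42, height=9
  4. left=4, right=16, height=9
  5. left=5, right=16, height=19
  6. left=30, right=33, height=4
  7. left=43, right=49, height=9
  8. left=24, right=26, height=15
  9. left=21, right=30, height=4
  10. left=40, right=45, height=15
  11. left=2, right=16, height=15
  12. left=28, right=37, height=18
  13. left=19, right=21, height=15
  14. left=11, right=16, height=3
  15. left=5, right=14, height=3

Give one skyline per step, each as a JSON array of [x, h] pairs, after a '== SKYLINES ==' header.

== SKYLINES ==
[[4,9],[5,0]]
[[4,9],[15,0]]
[[4,9],[15,0],[33,9],[42,0]]
[[4,9],[16,0],[33,9],[42,0]]
[[4,9],[5,19],[16,0],[33,9],[42,0]]
[[4,9],[5,19],[16,0],[30,4],[33,9],[42,0]]
[[4,9],[5,19],[16,0],[30,4],[33,9],[42,0],[43,9],[49,0]]
[[4,9],[5,19],[16,0],[24,15],[26,0],[30,4],[33,9],[42,0],[43,9],[49,0]]
[[4,9],[5,19],[16,0],[21,4],[24,15],[26,4],[33,9],[42,0],[43,9],[49,0]]
[[4,9],[5,19],[16,0],[21,4],[24,15],[26,4],[33,9],[40,15],[45,9],[49,0]]
[[2,15],[5,19],[16,0],[21,4],[24,15],[26,4],[33,9],[40,15],[45,9],[49,0]]
[[2,15],[5,19],[16,0],[21,4],[24,15],[26,4],[28,18],[37,9],[40,15],[45,9],[49,0]]
[[2,15],[5,19],[16,0],[19,15],[21,4],[24,15],[26,4],[28,18],[37,9],[40,15],[45,9],[49,0]]
[[2,15],[5,19],[16,0],[19,15],[21,4],[24,15],[26,4],[28,18],[37,9],[40,15],[45,9],[49,0]]
[[2,15],[5,19],[16,0],[19,15],[21,4],[24,15],[26,4],[28,18],[37,9],[40,15],[45,9],[49,0]]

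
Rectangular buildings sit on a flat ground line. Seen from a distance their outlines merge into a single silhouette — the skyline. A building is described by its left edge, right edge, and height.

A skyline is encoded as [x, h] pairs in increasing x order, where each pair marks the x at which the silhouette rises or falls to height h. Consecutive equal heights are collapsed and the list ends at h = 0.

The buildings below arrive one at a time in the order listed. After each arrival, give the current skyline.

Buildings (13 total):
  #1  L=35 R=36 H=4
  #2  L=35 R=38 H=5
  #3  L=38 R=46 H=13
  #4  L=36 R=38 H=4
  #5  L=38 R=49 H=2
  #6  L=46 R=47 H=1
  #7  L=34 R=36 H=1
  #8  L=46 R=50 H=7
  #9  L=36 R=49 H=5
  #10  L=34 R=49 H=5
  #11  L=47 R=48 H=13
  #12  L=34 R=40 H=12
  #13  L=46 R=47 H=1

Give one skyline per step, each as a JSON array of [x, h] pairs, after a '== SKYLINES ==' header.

== SKYLINES ==
[[35,4],[36,0]]
[[35,5],[38,0]]
[[35,5],[38,13],[46,0]]
[[35,5],[38,13],[46,0]]
[[35,5],[38,13],[46,2],[49,0]]
[[35,5],[38,13],[46,2],[49,0]]
[[34,1],[35,5],[38,13],[46,2],[49,0]]
[[34,1],[35,5],[38,13],[46,7],[50,0]]
[[34,1],[35,5],[38,13],[46,7],[50,0]]
[[34,5],[38,13],[46,7],[50,0]]
[[34,5],[38,13],[46,7],[47,13],[48,7],[50,0]]
[[34,12],[38,13],[46,7],[47,13],[48,7],[50,0]]
[[34,12],[38,13],[46,7],[47,13],[48,7],[50,0]]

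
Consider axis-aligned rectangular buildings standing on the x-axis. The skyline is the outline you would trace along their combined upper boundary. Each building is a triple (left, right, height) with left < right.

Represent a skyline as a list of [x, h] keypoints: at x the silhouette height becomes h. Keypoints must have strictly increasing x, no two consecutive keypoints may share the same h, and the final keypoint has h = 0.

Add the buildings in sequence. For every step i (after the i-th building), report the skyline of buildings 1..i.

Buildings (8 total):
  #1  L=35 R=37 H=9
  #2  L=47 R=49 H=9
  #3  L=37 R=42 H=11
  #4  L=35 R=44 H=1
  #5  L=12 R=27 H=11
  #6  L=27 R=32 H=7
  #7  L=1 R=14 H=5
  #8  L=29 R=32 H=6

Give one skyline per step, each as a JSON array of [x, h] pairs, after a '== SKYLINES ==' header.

== SKYLINES ==
[[35,9],[37,0]]
[[35,9],[37,0],[47,9],[49,0]]
[[35,9],[37,11],[42,0],[47,9],[49,0]]
[[35,9],[37,11],[42,1],[44,0],[47,9],[49,0]]
[[12,11],[27,0],[35,9],[37,11],[42,1],[44,0],[47,9],[49,0]]
[[12,11],[27,7],[32,0],[35,9],[37,11],[42,1],[44,0],[47,9],[49,0]]
[[1,5],[12,11],[27,7],[32,0],[35,9],[37,11],[42,1],[44,0],[47,9],[49,0]]
[[1,5],[12,11],[27,7],[32,0],[35,9],[37,11],[42,1],[44,0],[47,9],[49,0]]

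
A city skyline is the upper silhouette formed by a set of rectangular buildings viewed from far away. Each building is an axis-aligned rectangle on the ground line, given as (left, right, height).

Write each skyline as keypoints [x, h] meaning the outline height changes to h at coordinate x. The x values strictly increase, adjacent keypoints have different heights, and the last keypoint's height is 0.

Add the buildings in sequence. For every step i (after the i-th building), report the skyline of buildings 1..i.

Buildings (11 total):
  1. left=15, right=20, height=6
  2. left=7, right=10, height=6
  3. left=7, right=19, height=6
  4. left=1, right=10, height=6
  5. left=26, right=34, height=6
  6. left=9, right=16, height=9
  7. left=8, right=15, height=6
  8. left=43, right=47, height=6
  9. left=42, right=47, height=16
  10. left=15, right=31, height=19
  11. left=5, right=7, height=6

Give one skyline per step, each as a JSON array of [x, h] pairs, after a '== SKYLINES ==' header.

== SKYLINES ==
[[15,6],[20,0]]
[[7,6],[10,0],[15,6],[20,0]]
[[7,6],[20,0]]
[[1,6],[20,0]]
[[1,6],[20,0],[26,6],[34,0]]
[[1,6],[9,9],[16,6],[20,0],[26,6],[34,0]]
[[1,6],[9,9],[16,6],[20,0],[26,6],[34,0]]
[[1,6],[9,9],[16,6],[20,0],[26,6],[34,0],[43,6],[47,0]]
[[1,6],[9,9],[16,6],[20,0],[26,6],[34,0],[42,16],[47,0]]
[[1,6],[9,9],[15,19],[31,6],[34,0],[42,16],[47,0]]
[[1,6],[9,9],[15,19],[31,6],[34,0],[42,16],[47,0]]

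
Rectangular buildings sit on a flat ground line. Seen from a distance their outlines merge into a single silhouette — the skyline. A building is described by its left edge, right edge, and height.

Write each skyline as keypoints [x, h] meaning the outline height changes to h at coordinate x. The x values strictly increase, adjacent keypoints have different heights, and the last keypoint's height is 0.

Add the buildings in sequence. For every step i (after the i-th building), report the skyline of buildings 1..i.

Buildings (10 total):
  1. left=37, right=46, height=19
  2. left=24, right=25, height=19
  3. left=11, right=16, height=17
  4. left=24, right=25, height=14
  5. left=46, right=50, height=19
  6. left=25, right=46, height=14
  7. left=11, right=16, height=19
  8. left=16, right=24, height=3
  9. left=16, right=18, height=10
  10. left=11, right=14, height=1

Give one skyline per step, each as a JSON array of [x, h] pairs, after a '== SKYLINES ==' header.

== SKYLINES ==
[[37,19],[46,0]]
[[24,19],[25,0],[37,19],[46,0]]
[[11,17],[16,0],[24,19],[25,0],[37,19],[46,0]]
[[11,17],[16,0],[24,19],[25,0],[37,19],[46,0]]
[[11,17],[16,0],[24,19],[25,0],[37,19],[50,0]]
[[11,17],[16,0],[24,19],[25,14],[37,19],[50,0]]
[[11,19],[16,0],[24,19],[25,14],[37,19],[50,0]]
[[11,19],[16,3],[24,19],[25,14],[37,19],[50,0]]
[[11,19],[16,10],[18,3],[24,19],[25,14],[37,19],[50,0]]
[[11,19],[16,10],[18,3],[24,19],[25,14],[37,19],[50,0]]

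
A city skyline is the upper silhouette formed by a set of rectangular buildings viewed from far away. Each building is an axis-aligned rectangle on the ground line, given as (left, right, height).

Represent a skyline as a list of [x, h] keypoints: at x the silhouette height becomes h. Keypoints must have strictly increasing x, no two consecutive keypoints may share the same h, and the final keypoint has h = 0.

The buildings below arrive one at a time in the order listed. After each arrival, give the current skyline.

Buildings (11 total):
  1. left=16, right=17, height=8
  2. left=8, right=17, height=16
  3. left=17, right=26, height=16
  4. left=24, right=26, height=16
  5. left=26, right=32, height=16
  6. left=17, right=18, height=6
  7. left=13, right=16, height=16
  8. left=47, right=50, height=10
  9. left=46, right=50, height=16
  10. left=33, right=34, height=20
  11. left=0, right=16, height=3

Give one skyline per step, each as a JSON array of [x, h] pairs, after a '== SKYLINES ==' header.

== SKYLINES ==
[[16,8],[17,0]]
[[8,16],[17,0]]
[[8,16],[26,0]]
[[8,16],[26,0]]
[[8,16],[32,0]]
[[8,16],[32,0]]
[[8,16],[32,0]]
[[8,16],[32,0],[47,10],[50,0]]
[[8,16],[32,0],[46,16],[50,0]]
[[8,16],[32,0],[33,20],[34,0],[46,16],[50,0]]
[[0,3],[8,16],[32,0],[33,20],[34,0],[46,16],[50,0]]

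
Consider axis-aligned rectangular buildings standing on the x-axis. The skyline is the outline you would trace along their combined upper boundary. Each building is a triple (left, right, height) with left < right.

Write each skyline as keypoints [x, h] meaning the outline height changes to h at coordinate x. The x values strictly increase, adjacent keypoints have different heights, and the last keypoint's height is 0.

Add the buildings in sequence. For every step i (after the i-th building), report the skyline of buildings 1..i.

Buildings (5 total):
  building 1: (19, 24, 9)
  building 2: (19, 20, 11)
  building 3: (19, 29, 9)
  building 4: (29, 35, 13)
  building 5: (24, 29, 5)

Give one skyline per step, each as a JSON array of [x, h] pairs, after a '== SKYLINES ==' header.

== SKYLINES ==
[[19,9],[24,0]]
[[19,11],[20,9],[24,0]]
[[19,11],[20,9],[29,0]]
[[19,11],[20,9],[29,13],[35,0]]
[[19,11],[20,9],[29,13],[35,0]]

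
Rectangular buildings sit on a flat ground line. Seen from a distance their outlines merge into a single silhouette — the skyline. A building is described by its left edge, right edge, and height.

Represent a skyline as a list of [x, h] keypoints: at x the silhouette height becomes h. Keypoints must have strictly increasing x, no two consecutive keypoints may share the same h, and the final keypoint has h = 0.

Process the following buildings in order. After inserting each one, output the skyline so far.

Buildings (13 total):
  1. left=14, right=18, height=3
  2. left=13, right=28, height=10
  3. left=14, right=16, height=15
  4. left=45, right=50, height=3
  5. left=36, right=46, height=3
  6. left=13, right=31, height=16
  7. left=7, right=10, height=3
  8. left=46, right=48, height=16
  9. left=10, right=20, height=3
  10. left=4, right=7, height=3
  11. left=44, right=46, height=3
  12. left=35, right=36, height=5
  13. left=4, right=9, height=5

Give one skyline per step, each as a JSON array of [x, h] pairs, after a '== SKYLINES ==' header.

== SKYLINES ==
[[14,3],[18,0]]
[[13,10],[28,0]]
[[13,10],[14,15],[16,10],[28,0]]
[[13,10],[14,15],[16,10],[28,0],[45,3],[50,0]]
[[13,10],[14,15],[16,10],[28,0],[36,3],[50,0]]
[[13,16],[31,0],[36,3],[50,0]]
[[7,3],[10,0],[13,16],[31,0],[36,3],[50,0]]
[[7,3],[10,0],[13,16],[31,0],[36,3],[46,16],[48,3],[50,0]]
[[7,3],[13,16],[31,0],[36,3],[46,16],[48,3],[50,0]]
[[4,3],[13,16],[31,0],[36,3],[46,16],[48,3],[50,0]]
[[4,3],[13,16],[31,0],[36,3],[46,16],[48,3],[50,0]]
[[4,3],[13,16],[31,0],[35,5],[36,3],[46,16],[48,3],[50,0]]
[[4,5],[9,3],[13,16],[31,0],[35,5],[36,3],[46,16],[48,3],[50,0]]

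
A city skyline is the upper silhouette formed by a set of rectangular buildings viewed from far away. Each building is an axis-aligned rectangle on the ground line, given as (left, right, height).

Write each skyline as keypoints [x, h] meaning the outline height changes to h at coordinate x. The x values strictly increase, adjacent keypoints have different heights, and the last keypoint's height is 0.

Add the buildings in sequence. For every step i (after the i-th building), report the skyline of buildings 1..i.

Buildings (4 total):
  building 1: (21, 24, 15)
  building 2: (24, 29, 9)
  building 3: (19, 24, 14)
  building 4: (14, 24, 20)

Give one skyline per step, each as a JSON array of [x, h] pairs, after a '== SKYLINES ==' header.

== SKYLINES ==
[[21,15],[24,0]]
[[21,15],[24,9],[29,0]]
[[19,14],[21,15],[24,9],[29,0]]
[[14,20],[24,9],[29,0]]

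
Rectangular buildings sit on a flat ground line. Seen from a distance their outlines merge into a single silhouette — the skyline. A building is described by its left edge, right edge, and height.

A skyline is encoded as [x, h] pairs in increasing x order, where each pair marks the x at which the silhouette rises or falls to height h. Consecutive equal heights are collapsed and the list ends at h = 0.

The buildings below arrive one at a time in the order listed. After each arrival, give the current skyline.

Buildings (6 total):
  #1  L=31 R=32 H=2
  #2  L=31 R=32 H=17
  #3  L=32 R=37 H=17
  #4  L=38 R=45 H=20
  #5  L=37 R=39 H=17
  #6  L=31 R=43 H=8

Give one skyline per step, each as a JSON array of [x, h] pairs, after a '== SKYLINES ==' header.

== SKYLINES ==
[[31,2],[32,0]]
[[31,17],[32,0]]
[[31,17],[37,0]]
[[31,17],[37,0],[38,20],[45,0]]
[[31,17],[38,20],[45,0]]
[[31,17],[38,20],[45,0]]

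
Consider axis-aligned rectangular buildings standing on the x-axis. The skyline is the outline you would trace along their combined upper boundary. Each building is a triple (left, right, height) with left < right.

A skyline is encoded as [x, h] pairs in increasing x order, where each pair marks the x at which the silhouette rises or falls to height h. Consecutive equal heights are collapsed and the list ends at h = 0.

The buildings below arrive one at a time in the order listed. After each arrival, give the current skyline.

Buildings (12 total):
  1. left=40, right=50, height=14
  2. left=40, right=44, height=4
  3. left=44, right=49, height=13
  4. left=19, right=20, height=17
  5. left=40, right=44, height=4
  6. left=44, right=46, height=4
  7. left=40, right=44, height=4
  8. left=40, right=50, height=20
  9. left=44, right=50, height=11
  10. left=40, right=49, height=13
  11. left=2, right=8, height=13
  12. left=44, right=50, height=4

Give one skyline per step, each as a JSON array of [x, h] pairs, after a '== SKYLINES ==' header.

== SKYLINES ==
[[40,14],[50,0]]
[[40,14],[50,0]]
[[40,14],[50,0]]
[[19,17],[20,0],[40,14],[50,0]]
[[19,17],[20,0],[40,14],[50,0]]
[[19,17],[20,0],[40,14],[50,0]]
[[19,17],[20,0],[40,14],[50,0]]
[[19,17],[20,0],[40,20],[50,0]]
[[19,17],[20,0],[40,20],[50,0]]
[[19,17],[20,0],[40,20],[50,0]]
[[2,13],[8,0],[19,17],[20,0],[40,20],[50,0]]
[[2,13],[8,0],[19,17],[20,0],[40,20],[50,0]]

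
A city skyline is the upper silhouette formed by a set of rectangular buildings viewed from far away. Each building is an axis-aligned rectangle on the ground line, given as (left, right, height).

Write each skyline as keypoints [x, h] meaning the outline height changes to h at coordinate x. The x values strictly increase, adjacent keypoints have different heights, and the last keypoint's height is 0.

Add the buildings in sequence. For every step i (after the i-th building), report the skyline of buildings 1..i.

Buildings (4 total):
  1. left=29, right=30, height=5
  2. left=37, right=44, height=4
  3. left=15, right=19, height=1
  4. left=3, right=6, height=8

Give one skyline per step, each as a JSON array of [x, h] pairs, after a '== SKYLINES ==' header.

== SKYLINES ==
[[29,5],[30,0]]
[[29,5],[30,0],[37,4],[44,0]]
[[15,1],[19,0],[29,5],[30,0],[37,4],[44,0]]
[[3,8],[6,0],[15,1],[19,0],[29,5],[30,0],[37,4],[44,0]]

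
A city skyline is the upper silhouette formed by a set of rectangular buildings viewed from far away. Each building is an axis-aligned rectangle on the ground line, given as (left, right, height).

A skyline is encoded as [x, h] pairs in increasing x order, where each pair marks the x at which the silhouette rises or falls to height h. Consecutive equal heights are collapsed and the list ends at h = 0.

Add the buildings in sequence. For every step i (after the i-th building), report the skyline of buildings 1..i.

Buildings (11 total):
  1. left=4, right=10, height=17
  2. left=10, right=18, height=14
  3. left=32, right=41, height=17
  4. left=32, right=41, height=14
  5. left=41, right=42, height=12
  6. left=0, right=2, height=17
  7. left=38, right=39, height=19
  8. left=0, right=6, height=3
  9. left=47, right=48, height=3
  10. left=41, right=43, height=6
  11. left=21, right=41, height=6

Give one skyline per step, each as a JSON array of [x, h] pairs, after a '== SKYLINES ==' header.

== SKYLINES ==
[[4,17],[10,0]]
[[4,17],[10,14],[18,0]]
[[4,17],[10,14],[18,0],[32,17],[41,0]]
[[4,17],[10,14],[18,0],[32,17],[41,0]]
[[4,17],[10,14],[18,0],[32,17],[41,12],[42,0]]
[[0,17],[2,0],[4,17],[10,14],[18,0],[32,17],[41,12],[42,0]]
[[0,17],[2,0],[4,17],[10,14],[18,0],[32,17],[38,19],[39,17],[41,12],[42,0]]
[[0,17],[2,3],[4,17],[10,14],[18,0],[32,17],[38,19],[39,17],[41,12],[42,0]]
[[0,17],[2,3],[4,17],[10,14],[18,0],[32,17],[38,19],[39,17],[41,12],[42,0],[47,3],[48,0]]
[[0,17],[2,3],[4,17],[10,14],[18,0],[32,17],[38,19],[39,17],[41,12],[42,6],[43,0],[47,3],[48,0]]
[[0,17],[2,3],[4,17],[10,14],[18,0],[21,6],[32,17],[38,19],[39,17],[41,12],[42,6],[43,0],[47,3],[48,0]]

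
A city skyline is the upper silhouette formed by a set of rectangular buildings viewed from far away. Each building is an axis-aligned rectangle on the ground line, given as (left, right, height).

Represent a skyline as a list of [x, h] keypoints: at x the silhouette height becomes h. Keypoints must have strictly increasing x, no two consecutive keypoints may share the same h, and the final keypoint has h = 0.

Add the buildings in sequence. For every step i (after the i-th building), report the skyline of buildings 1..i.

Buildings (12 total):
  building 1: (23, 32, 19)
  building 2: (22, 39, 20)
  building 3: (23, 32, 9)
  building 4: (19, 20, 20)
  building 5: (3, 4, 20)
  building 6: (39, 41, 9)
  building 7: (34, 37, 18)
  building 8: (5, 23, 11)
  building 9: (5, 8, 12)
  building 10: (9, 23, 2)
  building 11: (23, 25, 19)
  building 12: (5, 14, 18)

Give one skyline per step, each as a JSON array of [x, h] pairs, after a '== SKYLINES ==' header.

== SKYLINES ==
[[23,19],[32,0]]
[[22,20],[39,0]]
[[22,20],[39,0]]
[[19,20],[20,0],[22,20],[39,0]]
[[3,20],[4,0],[19,20],[20,0],[22,20],[39,0]]
[[3,20],[4,0],[19,20],[20,0],[22,20],[39,9],[41,0]]
[[3,20],[4,0],[19,20],[20,0],[22,20],[39,9],[41,0]]
[[3,20],[4,0],[5,11],[19,20],[20,11],[22,20],[39,9],[41,0]]
[[3,20],[4,0],[5,12],[8,11],[19,20],[20,11],[22,20],[39,9],[41,0]]
[[3,20],[4,0],[5,12],[8,11],[19,20],[20,11],[22,20],[39,9],[41,0]]
[[3,20],[4,0],[5,12],[8,11],[19,20],[20,11],[22,20],[39,9],[41,0]]
[[3,20],[4,0],[5,18],[14,11],[19,20],[20,11],[22,20],[39,9],[41,0]]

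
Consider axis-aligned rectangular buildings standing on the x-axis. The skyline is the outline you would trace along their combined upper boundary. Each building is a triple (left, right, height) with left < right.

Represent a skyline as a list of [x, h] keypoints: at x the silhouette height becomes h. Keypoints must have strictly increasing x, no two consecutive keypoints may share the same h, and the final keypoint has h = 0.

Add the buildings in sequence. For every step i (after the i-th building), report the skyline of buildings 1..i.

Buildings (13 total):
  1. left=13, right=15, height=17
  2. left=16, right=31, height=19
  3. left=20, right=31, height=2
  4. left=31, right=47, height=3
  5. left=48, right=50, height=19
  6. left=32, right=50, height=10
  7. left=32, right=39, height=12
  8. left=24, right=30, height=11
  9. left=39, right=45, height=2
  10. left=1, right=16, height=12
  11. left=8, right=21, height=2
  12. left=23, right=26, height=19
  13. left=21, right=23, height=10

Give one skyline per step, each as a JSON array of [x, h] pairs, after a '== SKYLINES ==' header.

== SKYLINES ==
[[13,17],[15,0]]
[[13,17],[15,0],[16,19],[31,0]]
[[13,17],[15,0],[16,19],[31,0]]
[[13,17],[15,0],[16,19],[31,3],[47,0]]
[[13,17],[15,0],[16,19],[31,3],[47,0],[48,19],[50,0]]
[[13,17],[15,0],[16,19],[31,3],[32,10],[48,19],[50,0]]
[[13,17],[15,0],[16,19],[31,3],[32,12],[39,10],[48,19],[50,0]]
[[13,17],[15,0],[16,19],[31,3],[32,12],[39,10],[48,19],[50,0]]
[[13,17],[15,0],[16,19],[31,3],[32,12],[39,10],[48,19],[50,0]]
[[1,12],[13,17],[15,12],[16,19],[31,3],[32,12],[39,10],[48,19],[50,0]]
[[1,12],[13,17],[15,12],[16,19],[31,3],[32,12],[39,10],[48,19],[50,0]]
[[1,12],[13,17],[15,12],[16,19],[31,3],[32,12],[39,10],[48,19],[50,0]]
[[1,12],[13,17],[15,12],[16,19],[31,3],[32,12],[39,10],[48,19],[50,0]]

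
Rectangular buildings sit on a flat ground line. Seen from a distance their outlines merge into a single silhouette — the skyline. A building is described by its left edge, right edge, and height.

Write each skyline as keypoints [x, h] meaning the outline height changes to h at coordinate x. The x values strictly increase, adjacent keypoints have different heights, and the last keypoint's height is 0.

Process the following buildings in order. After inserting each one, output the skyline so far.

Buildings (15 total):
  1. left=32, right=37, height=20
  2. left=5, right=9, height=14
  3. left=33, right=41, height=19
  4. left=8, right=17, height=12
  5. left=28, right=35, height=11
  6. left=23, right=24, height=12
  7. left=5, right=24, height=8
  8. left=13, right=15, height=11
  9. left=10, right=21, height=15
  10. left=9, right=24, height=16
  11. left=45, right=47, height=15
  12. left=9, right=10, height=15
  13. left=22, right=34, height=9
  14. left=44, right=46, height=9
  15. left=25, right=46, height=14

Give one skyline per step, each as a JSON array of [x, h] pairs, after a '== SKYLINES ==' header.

== SKYLINES ==
[[32,20],[37,0]]
[[5,14],[9,0],[32,20],[37,0]]
[[5,14],[9,0],[32,20],[37,19],[41,0]]
[[5,14],[9,12],[17,0],[32,20],[37,19],[41,0]]
[[5,14],[9,12],[17,0],[28,11],[32,20],[37,19],[41,0]]
[[5,14],[9,12],[17,0],[23,12],[24,0],[28,11],[32,20],[37,19],[41,0]]
[[5,14],[9,12],[17,8],[23,12],[24,0],[28,11],[32,20],[37,19],[41,0]]
[[5,14],[9,12],[17,8],[23,12],[24,0],[28,11],[32,20],[37,19],[41,0]]
[[5,14],[9,12],[10,15],[21,8],[23,12],[24,0],[28,11],[32,20],[37,19],[41,0]]
[[5,14],[9,16],[24,0],[28,11],[32,20],[37,19],[41,0]]
[[5,14],[9,16],[24,0],[28,11],[32,20],[37,19],[41,0],[45,15],[47,0]]
[[5,14],[9,16],[24,0],[28,11],[32,20],[37,19],[41,0],[45,15],[47,0]]
[[5,14],[9,16],[24,9],[28,11],[32,20],[37,19],[41,0],[45,15],[47,0]]
[[5,14],[9,16],[24,9],[28,11],[32,20],[37,19],[41,0],[44,9],[45,15],[47,0]]
[[5,14],[9,16],[24,9],[25,14],[32,20],[37,19],[41,14],[45,15],[47,0]]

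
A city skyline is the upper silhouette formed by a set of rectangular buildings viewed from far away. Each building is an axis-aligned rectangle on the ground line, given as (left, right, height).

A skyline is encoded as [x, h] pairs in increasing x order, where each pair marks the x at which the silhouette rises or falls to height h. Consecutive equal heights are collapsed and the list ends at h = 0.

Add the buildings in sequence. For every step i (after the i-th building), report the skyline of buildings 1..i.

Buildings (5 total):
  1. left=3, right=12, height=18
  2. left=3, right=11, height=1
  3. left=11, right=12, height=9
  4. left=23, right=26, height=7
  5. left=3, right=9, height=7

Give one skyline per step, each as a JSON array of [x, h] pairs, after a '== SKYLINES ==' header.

== SKYLINES ==
[[3,18],[12,0]]
[[3,18],[12,0]]
[[3,18],[12,0]]
[[3,18],[12,0],[23,7],[26,0]]
[[3,18],[12,0],[23,7],[26,0]]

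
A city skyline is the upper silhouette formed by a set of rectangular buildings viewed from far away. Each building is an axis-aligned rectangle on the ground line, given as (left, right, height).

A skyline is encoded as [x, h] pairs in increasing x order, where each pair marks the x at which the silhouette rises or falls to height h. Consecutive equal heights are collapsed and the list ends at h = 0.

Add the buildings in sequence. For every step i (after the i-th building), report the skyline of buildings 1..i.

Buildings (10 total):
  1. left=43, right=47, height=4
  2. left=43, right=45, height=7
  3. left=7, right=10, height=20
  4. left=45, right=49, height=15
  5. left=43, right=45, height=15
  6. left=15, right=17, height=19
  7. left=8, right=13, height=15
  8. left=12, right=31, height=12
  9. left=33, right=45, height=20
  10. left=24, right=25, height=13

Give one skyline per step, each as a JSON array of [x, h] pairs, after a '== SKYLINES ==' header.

== SKYLINES ==
[[43,4],[47,0]]
[[43,7],[45,4],[47,0]]
[[7,20],[10,0],[43,7],[45,4],[47,0]]
[[7,20],[10,0],[43,7],[45,15],[49,0]]
[[7,20],[10,0],[43,15],[49,0]]
[[7,20],[10,0],[15,19],[17,0],[43,15],[49,0]]
[[7,20],[10,15],[13,0],[15,19],[17,0],[43,15],[49,0]]
[[7,20],[10,15],[13,12],[15,19],[17,12],[31,0],[43,15],[49,0]]
[[7,20],[10,15],[13,12],[15,19],[17,12],[31,0],[33,20],[45,15],[49,0]]
[[7,20],[10,15],[13,12],[15,19],[17,12],[24,13],[25,12],[31,0],[33,20],[45,15],[49,0]]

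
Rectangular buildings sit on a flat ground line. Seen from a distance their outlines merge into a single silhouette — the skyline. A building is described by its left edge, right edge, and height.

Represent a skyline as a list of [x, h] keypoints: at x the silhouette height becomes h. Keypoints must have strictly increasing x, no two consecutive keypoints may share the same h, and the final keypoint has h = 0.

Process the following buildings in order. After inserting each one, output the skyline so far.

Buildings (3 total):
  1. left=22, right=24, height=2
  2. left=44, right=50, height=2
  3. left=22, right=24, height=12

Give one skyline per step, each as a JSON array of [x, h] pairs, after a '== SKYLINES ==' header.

== SKYLINES ==
[[22,2],[24,0]]
[[22,2],[24,0],[44,2],[50,0]]
[[22,12],[24,0],[44,2],[50,0]]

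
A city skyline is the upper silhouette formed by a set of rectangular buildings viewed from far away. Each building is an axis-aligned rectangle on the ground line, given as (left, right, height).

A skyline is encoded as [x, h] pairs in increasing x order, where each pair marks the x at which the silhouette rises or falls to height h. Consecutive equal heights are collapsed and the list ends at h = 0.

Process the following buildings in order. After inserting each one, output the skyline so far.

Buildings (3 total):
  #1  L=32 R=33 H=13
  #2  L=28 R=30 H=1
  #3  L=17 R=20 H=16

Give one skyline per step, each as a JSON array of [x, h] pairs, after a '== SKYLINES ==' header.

== SKYLINES ==
[[32,13],[33,0]]
[[28,1],[30,0],[32,13],[33,0]]
[[17,16],[20,0],[28,1],[30,0],[32,13],[33,0]]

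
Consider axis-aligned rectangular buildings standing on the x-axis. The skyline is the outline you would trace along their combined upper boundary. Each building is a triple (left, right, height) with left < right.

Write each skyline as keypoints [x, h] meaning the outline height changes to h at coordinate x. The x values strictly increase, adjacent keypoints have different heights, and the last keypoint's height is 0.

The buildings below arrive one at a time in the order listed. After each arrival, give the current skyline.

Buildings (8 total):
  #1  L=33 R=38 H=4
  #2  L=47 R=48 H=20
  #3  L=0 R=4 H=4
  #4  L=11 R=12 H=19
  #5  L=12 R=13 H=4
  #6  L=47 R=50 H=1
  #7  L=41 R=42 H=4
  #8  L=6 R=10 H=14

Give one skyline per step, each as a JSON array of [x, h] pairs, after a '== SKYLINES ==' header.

== SKYLINES ==
[[33,4],[38,0]]
[[33,4],[38,0],[47,20],[48,0]]
[[0,4],[4,0],[33,4],[38,0],[47,20],[48,0]]
[[0,4],[4,0],[11,19],[12,0],[33,4],[38,0],[47,20],[48,0]]
[[0,4],[4,0],[11,19],[12,4],[13,0],[33,4],[38,0],[47,20],[48,0]]
[[0,4],[4,0],[11,19],[12,4],[13,0],[33,4],[38,0],[47,20],[48,1],[50,0]]
[[0,4],[4,0],[11,19],[12,4],[13,0],[33,4],[38,0],[41,4],[42,0],[47,20],[48,1],[50,0]]
[[0,4],[4,0],[6,14],[10,0],[11,19],[12,4],[13,0],[33,4],[38,0],[41,4],[42,0],[47,20],[48,1],[50,0]]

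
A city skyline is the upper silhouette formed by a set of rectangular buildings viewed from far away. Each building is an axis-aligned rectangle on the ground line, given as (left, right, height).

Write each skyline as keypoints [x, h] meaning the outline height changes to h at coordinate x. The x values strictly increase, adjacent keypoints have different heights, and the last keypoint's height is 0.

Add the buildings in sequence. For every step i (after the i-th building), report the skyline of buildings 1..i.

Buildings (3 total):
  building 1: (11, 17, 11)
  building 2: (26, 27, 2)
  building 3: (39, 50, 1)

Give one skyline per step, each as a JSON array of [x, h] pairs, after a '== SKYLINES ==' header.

== SKYLINES ==
[[11,11],[17,0]]
[[11,11],[17,0],[26,2],[27,0]]
[[11,11],[17,0],[26,2],[27,0],[39,1],[50,0]]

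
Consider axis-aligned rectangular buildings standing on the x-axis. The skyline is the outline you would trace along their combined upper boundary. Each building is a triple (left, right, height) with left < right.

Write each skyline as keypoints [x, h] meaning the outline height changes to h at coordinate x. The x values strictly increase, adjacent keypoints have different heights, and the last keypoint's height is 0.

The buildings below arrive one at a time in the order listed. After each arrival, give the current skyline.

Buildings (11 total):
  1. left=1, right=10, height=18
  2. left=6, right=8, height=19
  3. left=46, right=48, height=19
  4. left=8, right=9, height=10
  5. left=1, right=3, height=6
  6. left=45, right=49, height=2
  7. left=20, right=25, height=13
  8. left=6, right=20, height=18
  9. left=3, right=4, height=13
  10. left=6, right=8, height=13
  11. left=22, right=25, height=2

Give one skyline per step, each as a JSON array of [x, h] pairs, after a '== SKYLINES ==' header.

== SKYLINES ==
[[1,18],[10,0]]
[[1,18],[6,19],[8,18],[10,0]]
[[1,18],[6,19],[8,18],[10,0],[46,19],[48,0]]
[[1,18],[6,19],[8,18],[10,0],[46,19],[48,0]]
[[1,18],[6,19],[8,18],[10,0],[46,19],[48,0]]
[[1,18],[6,19],[8,18],[10,0],[45,2],[46,19],[48,2],[49,0]]
[[1,18],[6,19],[8,18],[10,0],[20,13],[25,0],[45,2],[46,19],[48,2],[49,0]]
[[1,18],[6,19],[8,18],[20,13],[25,0],[45,2],[46,19],[48,2],[49,0]]
[[1,18],[6,19],[8,18],[20,13],[25,0],[45,2],[46,19],[48,2],[49,0]]
[[1,18],[6,19],[8,18],[20,13],[25,0],[45,2],[46,19],[48,2],[49,0]]
[[1,18],[6,19],[8,18],[20,13],[25,0],[45,2],[46,19],[48,2],[49,0]]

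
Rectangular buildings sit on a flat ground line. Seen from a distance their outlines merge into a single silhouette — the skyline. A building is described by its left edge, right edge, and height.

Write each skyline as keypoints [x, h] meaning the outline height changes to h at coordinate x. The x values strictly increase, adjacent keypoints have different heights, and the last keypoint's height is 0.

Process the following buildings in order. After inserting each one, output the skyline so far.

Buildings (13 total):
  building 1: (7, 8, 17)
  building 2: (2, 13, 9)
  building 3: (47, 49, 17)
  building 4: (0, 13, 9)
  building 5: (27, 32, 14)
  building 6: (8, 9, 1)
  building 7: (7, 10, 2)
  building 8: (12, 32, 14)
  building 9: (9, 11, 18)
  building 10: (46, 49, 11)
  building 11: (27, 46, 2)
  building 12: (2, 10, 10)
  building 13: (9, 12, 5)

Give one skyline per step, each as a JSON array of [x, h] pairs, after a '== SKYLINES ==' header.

== SKYLINES ==
[[7,17],[8,0]]
[[2,9],[7,17],[8,9],[13,0]]
[[2,9],[7,17],[8,9],[13,0],[47,17],[49,0]]
[[0,9],[7,17],[8,9],[13,0],[47,17],[49,0]]
[[0,9],[7,17],[8,9],[13,0],[27,14],[32,0],[47,17],[49,0]]
[[0,9],[7,17],[8,9],[13,0],[27,14],[32,0],[47,17],[49,0]]
[[0,9],[7,17],[8,9],[13,0],[27,14],[32,0],[47,17],[49,0]]
[[0,9],[7,17],[8,9],[12,14],[32,0],[47,17],[49,0]]
[[0,9],[7,17],[8,9],[9,18],[11,9],[12,14],[32,0],[47,17],[49,0]]
[[0,9],[7,17],[8,9],[9,18],[11,9],[12,14],[32,0],[46,11],[47,17],[49,0]]
[[0,9],[7,17],[8,9],[9,18],[11,9],[12,14],[32,2],[46,11],[47,17],[49,0]]
[[0,9],[2,10],[7,17],[8,10],[9,18],[11,9],[12,14],[32,2],[46,11],[47,17],[49,0]]
[[0,9],[2,10],[7,17],[8,10],[9,18],[11,9],[12,14],[32,2],[46,11],[47,17],[49,0]]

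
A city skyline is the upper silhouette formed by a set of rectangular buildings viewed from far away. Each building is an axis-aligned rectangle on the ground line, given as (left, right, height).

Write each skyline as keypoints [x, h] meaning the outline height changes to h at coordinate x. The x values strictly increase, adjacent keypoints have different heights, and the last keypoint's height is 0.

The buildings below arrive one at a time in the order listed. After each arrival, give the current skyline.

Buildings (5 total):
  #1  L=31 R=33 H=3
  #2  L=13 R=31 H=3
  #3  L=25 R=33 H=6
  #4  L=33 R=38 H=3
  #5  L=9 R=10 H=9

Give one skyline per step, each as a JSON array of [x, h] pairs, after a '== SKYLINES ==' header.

== SKYLINES ==
[[31,3],[33,0]]
[[13,3],[33,0]]
[[13,3],[25,6],[33,0]]
[[13,3],[25,6],[33,3],[38,0]]
[[9,9],[10,0],[13,3],[25,6],[33,3],[38,0]]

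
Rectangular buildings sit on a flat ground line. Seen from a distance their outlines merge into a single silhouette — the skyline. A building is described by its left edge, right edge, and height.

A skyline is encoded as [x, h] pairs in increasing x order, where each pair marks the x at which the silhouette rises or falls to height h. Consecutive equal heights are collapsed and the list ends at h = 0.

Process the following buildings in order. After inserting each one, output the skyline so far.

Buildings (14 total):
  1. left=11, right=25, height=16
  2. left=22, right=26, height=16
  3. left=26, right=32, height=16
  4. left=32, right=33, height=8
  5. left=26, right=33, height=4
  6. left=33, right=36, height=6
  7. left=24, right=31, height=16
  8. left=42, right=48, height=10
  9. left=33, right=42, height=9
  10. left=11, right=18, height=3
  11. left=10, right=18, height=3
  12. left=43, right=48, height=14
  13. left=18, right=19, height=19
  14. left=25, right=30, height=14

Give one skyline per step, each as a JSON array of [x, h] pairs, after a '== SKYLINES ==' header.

== SKYLINES ==
[[11,16],[25,0]]
[[11,16],[26,0]]
[[11,16],[32,0]]
[[11,16],[32,8],[33,0]]
[[11,16],[32,8],[33,0]]
[[11,16],[32,8],[33,6],[36,0]]
[[11,16],[32,8],[33,6],[36,0]]
[[11,16],[32,8],[33,6],[36,0],[42,10],[48,0]]
[[11,16],[32,8],[33,9],[42,10],[48,0]]
[[11,16],[32,8],[33,9],[42,10],[48,0]]
[[10,3],[11,16],[32,8],[33,9],[42,10],[48,0]]
[[10,3],[11,16],[32,8],[33,9],[42,10],[43,14],[48,0]]
[[10,3],[11,16],[18,19],[19,16],[32,8],[33,9],[42,10],[43,14],[48,0]]
[[10,3],[11,16],[18,19],[19,16],[32,8],[33,9],[42,10],[43,14],[48,0]]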